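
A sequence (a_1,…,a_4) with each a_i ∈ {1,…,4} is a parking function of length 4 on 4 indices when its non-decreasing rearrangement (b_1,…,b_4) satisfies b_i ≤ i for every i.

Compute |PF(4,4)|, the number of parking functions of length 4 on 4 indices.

125

#PF = (5−4)·5^(4−1) = 1 · 125 = 125 (Konheim–Weiss)
One tuple (1,1,1,4) → sorted (1,1,1,4): b_i ≤ i ∀i, a PF.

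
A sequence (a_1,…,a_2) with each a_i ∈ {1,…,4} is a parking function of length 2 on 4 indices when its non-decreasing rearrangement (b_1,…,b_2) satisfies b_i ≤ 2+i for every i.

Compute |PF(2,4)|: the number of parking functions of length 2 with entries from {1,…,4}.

15

|PF| = (4−2+1)·(4+1)^(2−1) = 3×5 = 15 (Konheim–Weiss)
Example (2,2) → sorted (2,2): b_i ≤ 2+i ∀i, a PF.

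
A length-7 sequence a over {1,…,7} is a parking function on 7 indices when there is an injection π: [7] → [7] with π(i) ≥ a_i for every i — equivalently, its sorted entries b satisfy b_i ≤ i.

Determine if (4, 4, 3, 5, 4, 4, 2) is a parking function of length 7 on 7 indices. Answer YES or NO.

NO

Rearranged: b = (2, 3, 4, 4, 4, 4, 5).
  b_1=2 > 1
  fails at i=1 ⇒ NO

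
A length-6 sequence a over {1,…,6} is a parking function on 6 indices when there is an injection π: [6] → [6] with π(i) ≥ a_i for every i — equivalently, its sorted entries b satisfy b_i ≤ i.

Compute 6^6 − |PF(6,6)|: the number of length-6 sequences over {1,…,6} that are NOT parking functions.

Count = (6+1−6)·(6+1)^{6−1} = 1 · 16807 = 16807 (Konheim–Weiss)
Check (5,3,5,5,1,4) → sorted (1,3,4,5,5,5): b_2=3>2, not a PF.
6^6 − 16807 = 46656 − 16807 = 29849

29849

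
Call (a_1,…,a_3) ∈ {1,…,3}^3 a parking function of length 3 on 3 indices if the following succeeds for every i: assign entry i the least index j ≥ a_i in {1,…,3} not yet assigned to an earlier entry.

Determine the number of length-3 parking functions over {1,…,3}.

Count = (3−3+1)·(3+1)^(3−1) = 1 · 16 = 16
Example (1,2,2) → sorted (1,2,2): b_i ≤ i ∀i, a PF.

16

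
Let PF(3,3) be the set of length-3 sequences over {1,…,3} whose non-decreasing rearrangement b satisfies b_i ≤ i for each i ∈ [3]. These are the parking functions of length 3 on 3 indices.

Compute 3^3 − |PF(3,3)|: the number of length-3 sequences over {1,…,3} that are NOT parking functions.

11

|PF(3,3)| = (3−3+1)·(3+1)^(3−1) = 1×16 = 16 (Konheim–Weiss)
One tuple (2,2,3) → sorted (2,2,3): b_1=2>1, not a PF.
3^3 − 16 = 27 − 16 = 11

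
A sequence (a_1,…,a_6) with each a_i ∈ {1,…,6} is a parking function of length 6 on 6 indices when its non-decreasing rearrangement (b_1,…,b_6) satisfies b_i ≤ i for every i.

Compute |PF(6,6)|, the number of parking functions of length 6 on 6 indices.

Count = (6−6+1)·(6+1)^(6−1) = 1×16807 = 16807 [KW]
Example (1,4,2,5,2,2) → sorted (1,2,2,2,4,5): b_i ≤ i ∀i, a PF.

16807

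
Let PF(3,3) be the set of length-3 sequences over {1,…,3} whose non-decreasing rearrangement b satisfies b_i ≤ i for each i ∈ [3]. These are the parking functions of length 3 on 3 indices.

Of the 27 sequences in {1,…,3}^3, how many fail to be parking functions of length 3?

11

#PF = (4−3)·4^(3−1) = 1 · 16 = 16
Check (3,3,2) → sorted (2,3,3): b_1=2>1, not a PF.
So 27 − 16 = 11 fail.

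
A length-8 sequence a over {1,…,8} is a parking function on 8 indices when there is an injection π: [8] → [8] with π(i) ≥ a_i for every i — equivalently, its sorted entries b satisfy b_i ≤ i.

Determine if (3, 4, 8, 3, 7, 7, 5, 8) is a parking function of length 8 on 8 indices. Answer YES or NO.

NO

Sorted: b = (3, 3, 4, 5, 7, 7, 8, 8).
  b_1=3 > 1
  fails at i=1 ⇒ NO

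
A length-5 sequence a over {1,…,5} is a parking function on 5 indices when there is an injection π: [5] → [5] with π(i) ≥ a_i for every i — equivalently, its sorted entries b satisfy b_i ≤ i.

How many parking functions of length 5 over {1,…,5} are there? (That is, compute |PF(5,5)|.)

1296

|PF(5,5)| = (6−5)·6^(5−1) = 1·1296 = 1296 (Pollak)
E.g. (4,1,1,4,1) → sorted (1,1,1,4,4): b_i ≤ i ∀i, a PF.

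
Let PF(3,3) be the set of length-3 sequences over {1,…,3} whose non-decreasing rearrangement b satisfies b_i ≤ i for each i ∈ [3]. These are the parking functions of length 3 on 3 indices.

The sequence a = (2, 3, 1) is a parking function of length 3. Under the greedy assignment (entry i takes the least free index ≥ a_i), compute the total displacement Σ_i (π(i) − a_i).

Σπ(i) = 1+…+3 = 6; Σa = 2+3+1 = 6; disp = 6−6 = 0.

0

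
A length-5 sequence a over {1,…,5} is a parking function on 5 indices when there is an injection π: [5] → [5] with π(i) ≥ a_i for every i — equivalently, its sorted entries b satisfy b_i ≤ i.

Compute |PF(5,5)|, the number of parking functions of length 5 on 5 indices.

Count = (5+1−5)·(5+1)^{5−1} = 1×1296 = 1296
One tuple (3,2,5,3,1) → sorted (1,2,3,3,5): b_i ≤ i ∀i, a PF.

1296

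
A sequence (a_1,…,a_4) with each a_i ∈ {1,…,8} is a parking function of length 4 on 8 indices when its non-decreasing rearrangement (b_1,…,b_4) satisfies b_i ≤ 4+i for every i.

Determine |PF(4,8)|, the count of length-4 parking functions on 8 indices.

|PF(4,8)| = (8+1−4)·(8+1)^{4−1} = 5×729 = 3645 (Pollak)
One tuple (7,1,6,4) → sorted (1,4,6,7): b_i ≤ 4+i ∀i, a PF.

3645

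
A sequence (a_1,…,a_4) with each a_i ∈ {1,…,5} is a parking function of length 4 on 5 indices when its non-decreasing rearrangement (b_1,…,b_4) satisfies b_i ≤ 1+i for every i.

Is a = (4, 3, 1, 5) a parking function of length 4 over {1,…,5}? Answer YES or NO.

Sorted: b = (1, 3, 4, 5).
  b_1=1 ≤ 2
  b_2=3 ≤ 3
  b_3=4 ≤ 4
  b_4=5 ≤ 5
All bounds hold ⇒ YES

YES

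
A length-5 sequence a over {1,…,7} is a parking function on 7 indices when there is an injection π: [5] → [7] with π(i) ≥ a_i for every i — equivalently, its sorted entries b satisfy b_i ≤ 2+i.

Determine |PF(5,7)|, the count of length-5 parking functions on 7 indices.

12288

Count = (8−5)·8^(5−1) = 3×4096 = 12288 [KW]
Example (2,1,6,4,1) → sorted (1,1,2,4,6): b_i ≤ 2+i ∀i, a PF.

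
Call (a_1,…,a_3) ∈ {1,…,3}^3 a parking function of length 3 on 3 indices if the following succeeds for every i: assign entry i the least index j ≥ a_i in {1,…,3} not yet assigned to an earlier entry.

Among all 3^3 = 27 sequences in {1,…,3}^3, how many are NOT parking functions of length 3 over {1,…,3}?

11

Count = (3+1−3)·(3+1)^{3−1} = 1·16 = 16 [KW]
E.g. (2,3,3) → sorted (2,3,3): b_1=2>1, not a PF.
Total 27; non-PF = 27−16 = 11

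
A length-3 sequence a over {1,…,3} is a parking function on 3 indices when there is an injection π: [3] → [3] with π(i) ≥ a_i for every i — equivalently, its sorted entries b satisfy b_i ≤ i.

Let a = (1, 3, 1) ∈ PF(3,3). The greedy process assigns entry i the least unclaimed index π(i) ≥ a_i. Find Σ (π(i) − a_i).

Σπ(i) = 1+…+3 = 6; Σa = 1+3+1 = 5; disp = 6−5 = 1.

1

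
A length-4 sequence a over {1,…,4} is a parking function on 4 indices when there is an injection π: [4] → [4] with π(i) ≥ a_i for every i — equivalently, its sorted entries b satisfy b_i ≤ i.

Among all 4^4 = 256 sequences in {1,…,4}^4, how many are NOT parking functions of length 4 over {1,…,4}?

#PF = 1·5^3 = 1·125 = 125 (Pollak)
Example (4,4,4,2) → sorted (2,4,4,4): b_1=2>1, not a PF.
So 256 − 125 = 131 fail.

131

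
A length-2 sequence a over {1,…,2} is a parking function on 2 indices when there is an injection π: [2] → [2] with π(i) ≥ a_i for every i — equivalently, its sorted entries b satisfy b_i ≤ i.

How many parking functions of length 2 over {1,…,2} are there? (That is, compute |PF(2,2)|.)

Count = (2−2+1)·(2+1)^(2−1) = 1·3 = 3
Check (1,2) → sorted (1,2): b_i ≤ i ∀i, a PF.

3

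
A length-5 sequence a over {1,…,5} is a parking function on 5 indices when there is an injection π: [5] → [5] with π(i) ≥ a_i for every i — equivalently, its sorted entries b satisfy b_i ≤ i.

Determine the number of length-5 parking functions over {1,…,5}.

1296

#PF = 1·6^4 = 1·1296 = 1296 [KW]
One tuple (1,4,1,1,3) → sorted (1,1,1,3,4): b_i ≤ i ∀i, a PF.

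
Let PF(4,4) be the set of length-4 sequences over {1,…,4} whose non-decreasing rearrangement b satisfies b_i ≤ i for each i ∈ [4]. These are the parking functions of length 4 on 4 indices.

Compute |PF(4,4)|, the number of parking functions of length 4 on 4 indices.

Count = 1·5^3 = 1×125 = 125
One tuple (1,2,3,4) → sorted (1,2,3,4): b_i ≤ i ∀i, a PF.

125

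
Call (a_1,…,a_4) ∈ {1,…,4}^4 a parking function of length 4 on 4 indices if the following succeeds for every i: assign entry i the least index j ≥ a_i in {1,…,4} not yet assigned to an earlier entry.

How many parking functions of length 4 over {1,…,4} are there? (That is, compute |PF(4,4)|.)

125

|PF(4,4)| = (5−4)·5^(4−1) = 1·125 = 125 (Konheim–Weiss)
One tuple (3,3,1,1) → sorted (1,1,3,3): b_i ≤ i ∀i, a PF.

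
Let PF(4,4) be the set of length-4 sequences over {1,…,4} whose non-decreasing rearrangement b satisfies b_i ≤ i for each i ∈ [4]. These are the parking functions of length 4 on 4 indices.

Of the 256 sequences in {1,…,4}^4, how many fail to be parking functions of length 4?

Count = 1·5^3 = 1 · 125 = 125 [KW]
Example (4,4,3,2) → sorted (2,3,4,4): b_1=2>1, not a PF.
4^4 − 125 = 256 − 125 = 131

131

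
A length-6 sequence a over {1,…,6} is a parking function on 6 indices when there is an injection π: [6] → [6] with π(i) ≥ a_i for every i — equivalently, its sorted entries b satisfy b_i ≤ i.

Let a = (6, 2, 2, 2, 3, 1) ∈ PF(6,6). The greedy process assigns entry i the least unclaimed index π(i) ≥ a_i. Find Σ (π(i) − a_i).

5

Σπ = 6·7/2 = 21 (π permutes [6]); Σa = 6+2+2+2+3+1 = 16; disp = 21−16 = 5.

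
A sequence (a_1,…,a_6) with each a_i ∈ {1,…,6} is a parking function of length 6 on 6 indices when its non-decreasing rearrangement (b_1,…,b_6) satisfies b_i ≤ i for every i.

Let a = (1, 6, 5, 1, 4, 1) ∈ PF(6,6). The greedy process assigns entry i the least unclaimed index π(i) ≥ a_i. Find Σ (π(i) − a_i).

Σπ = 6·7/2 = 21 (π permutes [6]); Σa = 1+6+5+1+4+1 = 18; disp = 21−18 = 3.

3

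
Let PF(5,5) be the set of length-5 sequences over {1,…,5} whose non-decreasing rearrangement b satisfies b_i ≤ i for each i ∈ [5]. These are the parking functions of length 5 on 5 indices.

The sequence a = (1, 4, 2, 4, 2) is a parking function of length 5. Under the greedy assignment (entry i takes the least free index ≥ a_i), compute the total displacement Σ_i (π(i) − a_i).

Σπ(i) = 1+…+5 = 15; Σa = 1+4+2+4+2 = 13; disp = 15−13 = 2.

2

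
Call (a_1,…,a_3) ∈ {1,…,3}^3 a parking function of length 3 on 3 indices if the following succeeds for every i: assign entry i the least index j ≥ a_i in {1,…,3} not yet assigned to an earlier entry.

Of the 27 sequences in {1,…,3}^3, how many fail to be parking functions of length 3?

#PF = 1·4^2 = 1×16 = 16 (Pollak)
Check (2,3,3) → sorted (2,3,3): b_1=2>1, not a PF.
So 27 − 16 = 11 fail.

11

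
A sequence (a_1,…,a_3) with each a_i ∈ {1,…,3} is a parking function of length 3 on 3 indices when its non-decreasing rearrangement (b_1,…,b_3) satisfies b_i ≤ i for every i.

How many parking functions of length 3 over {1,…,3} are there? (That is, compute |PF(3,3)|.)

#PF = (3−3+1)·(3+1)^(3−1) = 1·16 = 16 [KW]
Example (1,2,2) → sorted (1,2,2): b_i ≤ i ∀i, a PF.

16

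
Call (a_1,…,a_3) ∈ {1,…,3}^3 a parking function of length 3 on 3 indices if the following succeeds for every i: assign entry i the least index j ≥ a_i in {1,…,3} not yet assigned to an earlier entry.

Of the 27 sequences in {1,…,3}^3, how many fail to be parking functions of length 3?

11

Count = (4−3)·4^(3−1) = 1·16 = 16 (Pollak)
One tuple (3,1,3) → sorted (1,3,3): b_2=3>2, not a PF.
So 27 − 16 = 11 fail.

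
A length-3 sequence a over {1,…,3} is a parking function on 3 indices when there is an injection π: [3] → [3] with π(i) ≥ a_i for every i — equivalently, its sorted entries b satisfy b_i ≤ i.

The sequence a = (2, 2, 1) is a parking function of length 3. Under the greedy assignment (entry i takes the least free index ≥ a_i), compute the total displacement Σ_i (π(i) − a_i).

Σπ = 3·4/2 = 6 (π permutes [3]); Σa = 2+2+1 = 5; disp = 6−5 = 1.

1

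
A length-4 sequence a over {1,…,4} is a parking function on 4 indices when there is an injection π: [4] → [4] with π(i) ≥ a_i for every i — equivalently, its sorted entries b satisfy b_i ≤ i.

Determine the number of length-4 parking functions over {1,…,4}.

Count = (4−4+1)·(4+1)^(4−1) = 1·125 = 125 (Konheim–Weiss)
Example (3,3,1,1) → sorted (1,1,3,3): b_i ≤ i ∀i, a PF.

125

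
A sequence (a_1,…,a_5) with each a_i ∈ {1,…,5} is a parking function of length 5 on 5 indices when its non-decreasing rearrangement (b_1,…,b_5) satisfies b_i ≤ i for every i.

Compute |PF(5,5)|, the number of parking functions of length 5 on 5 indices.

|PF(5,5)| = (6−5)·6^(5−1) = 1·1296 = 1296 [KW]
One tuple (3,4,1,4,1) → sorted (1,1,3,4,4): b_i ≤ i ∀i, a PF.

1296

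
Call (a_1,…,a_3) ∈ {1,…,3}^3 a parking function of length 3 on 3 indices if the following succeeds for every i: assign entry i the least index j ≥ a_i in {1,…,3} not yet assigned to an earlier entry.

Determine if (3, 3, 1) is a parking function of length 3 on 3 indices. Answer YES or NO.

Sorted: b = (1, 3, 3).
  b_1=1 ≤ 1
  b_2=3 > 2
  fails at i=2 ⇒ NO

NO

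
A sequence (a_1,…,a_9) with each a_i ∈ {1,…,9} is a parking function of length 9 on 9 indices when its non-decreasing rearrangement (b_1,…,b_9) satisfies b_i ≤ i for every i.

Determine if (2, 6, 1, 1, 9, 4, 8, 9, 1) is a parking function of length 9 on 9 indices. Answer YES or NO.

NO

Rearranged: b = (1, 1, 1, 2, 4, 6, 8, 9, 9).
  b_1=1 ≤ 1
  b_2=1 ≤ 2
  b_3=1 ≤ 3
  b_4=2 ≤ 4
  b_5=4 ≤ 5
  b_6=6 ≤ 6
  b_7=8 > 7
  fails at i=7 ⇒ NO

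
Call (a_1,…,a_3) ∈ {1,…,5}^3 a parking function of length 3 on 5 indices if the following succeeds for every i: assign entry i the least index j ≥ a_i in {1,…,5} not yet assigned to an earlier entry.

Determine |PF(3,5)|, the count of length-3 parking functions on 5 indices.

|PF(3,5)| = (5+1−3)·(5+1)^{3−1} = 3 · 36 = 108 [KW]
E.g. (2,4,4) → sorted (2,4,4): b_i ≤ 2+i ∀i, a PF.

108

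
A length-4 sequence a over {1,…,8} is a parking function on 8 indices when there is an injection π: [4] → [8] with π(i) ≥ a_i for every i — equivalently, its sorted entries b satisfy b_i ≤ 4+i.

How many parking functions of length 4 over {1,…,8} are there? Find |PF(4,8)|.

Count = 5·9^3 = 5 · 729 = 3645 [KW]
Example (3,3,8,7) → sorted (3,3,7,8): b_i ≤ 4+i ∀i, a PF.

3645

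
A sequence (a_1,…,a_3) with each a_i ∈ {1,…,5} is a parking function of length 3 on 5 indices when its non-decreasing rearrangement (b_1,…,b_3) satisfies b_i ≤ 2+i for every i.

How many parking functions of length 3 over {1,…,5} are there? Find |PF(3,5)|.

|PF(3,5)| = (5−3+1)·(5+1)^(3−1) = 3×36 = 108
E.g. (5,3,3) → sorted (3,3,5): b_i ≤ 2+i ∀i, a PF.

108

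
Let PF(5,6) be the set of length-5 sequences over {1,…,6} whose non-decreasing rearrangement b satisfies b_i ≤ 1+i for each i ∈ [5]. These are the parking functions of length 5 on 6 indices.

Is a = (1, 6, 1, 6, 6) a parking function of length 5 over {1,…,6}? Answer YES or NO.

Rearranged: b = (1, 1, 6, 6, 6).
  b_1=1 ≤ 2
  b_2=1 ≤ 3
  b_3=6 > 4
  fails at i=3 ⇒ NO

NO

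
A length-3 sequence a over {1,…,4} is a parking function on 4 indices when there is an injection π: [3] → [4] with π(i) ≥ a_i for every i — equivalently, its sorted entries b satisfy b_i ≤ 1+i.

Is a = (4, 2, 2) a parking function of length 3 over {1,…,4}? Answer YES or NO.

Order a: b = (2, 2, 4).
  b_1=2 ≤ 2
  b_2=2 ≤ 3
  b_3=4 ≤ 4
All bounds hold ⇒ YES

YES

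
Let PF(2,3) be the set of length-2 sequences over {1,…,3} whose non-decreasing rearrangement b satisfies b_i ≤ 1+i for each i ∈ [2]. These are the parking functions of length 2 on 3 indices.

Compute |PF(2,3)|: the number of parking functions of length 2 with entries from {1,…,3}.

8

Count = 2·4^1 = 2 · 4 = 8
Example (2,2) → sorted (2,2): b_i ≤ 1+i ∀i, a PF.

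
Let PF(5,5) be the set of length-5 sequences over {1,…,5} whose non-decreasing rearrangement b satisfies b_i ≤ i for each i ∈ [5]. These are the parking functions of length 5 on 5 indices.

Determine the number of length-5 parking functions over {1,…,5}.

|PF| = (5−5+1)·(5+1)^(5−1) = 1·1296 = 1296 [KW]
E.g. (5,1,1,2,2) → sorted (1,1,2,2,5): b_i ≤ i ∀i, a PF.

1296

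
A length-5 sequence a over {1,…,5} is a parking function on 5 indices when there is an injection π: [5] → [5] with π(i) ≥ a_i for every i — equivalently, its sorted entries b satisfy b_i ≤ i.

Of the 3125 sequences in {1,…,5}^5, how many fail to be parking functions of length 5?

|PF| = (5−5+1)·(5+1)^(5−1) = 1 · 1296 = 1296 [KW]
Check (2,3,4,3,5) → sorted (2,3,3,4,5): b_1=2>1, not a PF.
5^5 − 1296 = 3125 − 1296 = 1829

1829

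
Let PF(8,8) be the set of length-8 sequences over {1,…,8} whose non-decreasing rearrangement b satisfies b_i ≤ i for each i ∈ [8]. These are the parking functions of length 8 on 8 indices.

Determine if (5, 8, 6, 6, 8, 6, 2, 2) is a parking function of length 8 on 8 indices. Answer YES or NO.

Rearranged: b = (2, 2, 5, 6, 6, 6, 8, 8).
  b_1=2 > 1
  fails at i=1 ⇒ NO

NO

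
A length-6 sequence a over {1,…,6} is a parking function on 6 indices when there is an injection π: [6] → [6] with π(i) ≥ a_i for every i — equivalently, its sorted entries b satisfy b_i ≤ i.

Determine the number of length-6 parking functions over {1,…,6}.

16807

|PF| = (6+1−6)·(6+1)^{6−1} = 1·16807 = 16807 (Pollak)
E.g. (1,4,5,2,3,4) → sorted (1,2,3,4,4,5): b_i ≤ i ∀i, a PF.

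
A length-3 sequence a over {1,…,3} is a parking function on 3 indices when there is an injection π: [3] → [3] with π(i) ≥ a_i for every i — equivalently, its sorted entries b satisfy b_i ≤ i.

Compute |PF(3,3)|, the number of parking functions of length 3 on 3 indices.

16

|PF(3,3)| = 1·4^2 = 1·16 = 16 [KW]
Check (3,1,1) → sorted (1,1,3): b_i ≤ i ∀i, a PF.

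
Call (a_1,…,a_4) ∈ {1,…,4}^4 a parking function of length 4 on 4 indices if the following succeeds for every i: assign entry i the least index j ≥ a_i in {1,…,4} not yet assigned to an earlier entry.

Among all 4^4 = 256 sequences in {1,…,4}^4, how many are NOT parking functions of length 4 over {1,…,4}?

Count = (4+1−4)·(4+1)^{4−1} = 1×125 = 125 [KW]
One tuple (4,4,4,4) → sorted (4,4,4,4): b_1=4>1, not a PF.
4^4 − 125 = 256 − 125 = 131

131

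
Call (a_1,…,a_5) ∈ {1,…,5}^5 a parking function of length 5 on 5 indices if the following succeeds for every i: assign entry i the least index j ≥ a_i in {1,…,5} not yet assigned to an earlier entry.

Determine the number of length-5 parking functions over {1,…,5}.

|PF(5,5)| = (5+1−5)·(5+1)^{5−1} = 1×1296 = 1296 (Konheim–Weiss)
Example (1,5,3,1,3) → sorted (1,1,3,3,5): b_i ≤ i ∀i, a PF.

1296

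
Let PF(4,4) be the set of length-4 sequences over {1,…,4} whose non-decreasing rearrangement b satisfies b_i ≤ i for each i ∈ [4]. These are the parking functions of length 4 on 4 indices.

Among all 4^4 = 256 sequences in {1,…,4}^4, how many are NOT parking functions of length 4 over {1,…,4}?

131

Count = 1·5^3 = 1·125 = 125 (Konheim–Weiss)
Check (3,4,3,4) → sorted (3,3,4,4): b_1=3>1, not a PF.
4^4 − 125 = 256 − 125 = 131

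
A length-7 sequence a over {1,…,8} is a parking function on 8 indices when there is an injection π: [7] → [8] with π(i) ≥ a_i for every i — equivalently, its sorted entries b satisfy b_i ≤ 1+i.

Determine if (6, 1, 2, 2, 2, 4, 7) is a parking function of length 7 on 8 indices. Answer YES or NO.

YES

Order a: b = (1, 2, 2, 2, 4, 6, 7).
  b_1=1 ≤ 2
  b_2=2 ≤ 3
  b_3=2 ≤ 4
  b_4=2 ≤ 5
  b_5=4 ≤ 6
  b_6=6 ≤ 7
  b_7=7 ≤ 8
All bounds hold ⇒ YES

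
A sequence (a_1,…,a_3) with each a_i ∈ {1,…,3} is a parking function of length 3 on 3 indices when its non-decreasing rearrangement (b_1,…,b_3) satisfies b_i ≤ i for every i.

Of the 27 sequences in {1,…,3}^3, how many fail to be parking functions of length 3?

#PF = (3−3+1)·(3+1)^(3−1) = 1·16 = 16 [KW]
Check (3,3,3) → sorted (3,3,3): b_1=3>1, not a PF.
Total 27; non-PF = 27−16 = 11

11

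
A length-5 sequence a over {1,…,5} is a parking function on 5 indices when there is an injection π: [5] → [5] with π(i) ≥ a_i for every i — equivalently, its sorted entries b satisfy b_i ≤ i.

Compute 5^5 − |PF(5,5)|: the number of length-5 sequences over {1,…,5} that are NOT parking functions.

|PF| = 1·6^4 = 1 · 1296 = 1296 [KW]
E.g. (2,5,4,5,3) → sorted (2,3,4,5,5): b_1=2>1, not a PF.
So 3125 − 1296 = 1829 fail.

1829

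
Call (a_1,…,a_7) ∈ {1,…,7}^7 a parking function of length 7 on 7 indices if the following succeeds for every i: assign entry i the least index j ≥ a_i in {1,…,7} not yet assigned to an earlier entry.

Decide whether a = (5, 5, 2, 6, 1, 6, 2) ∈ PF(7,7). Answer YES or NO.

Sorted: b = (1, 2, 2, 5, 5, 6, 6).
  b_1=1 ≤ 1
  b_2=2 ≤ 2
  b_3=2 ≤ 3
  b_4=5 > 4
  fails at i=4 ⇒ NO

NO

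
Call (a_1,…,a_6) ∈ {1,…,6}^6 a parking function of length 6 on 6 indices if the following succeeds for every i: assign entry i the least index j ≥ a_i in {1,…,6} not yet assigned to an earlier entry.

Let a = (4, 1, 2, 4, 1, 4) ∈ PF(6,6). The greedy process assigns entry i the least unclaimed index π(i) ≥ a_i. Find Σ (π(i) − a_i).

Σπ(i) = 1+…+6 = 21; Σa = 4+1+2+4+1+4 = 16; disp = 21−16 = 5.

5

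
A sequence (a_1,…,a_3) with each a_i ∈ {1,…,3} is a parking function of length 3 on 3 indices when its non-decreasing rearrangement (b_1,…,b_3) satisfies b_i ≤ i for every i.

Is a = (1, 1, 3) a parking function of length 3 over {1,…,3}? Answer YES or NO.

YES

Sorted: b = (1, 1, 3).
  b_1=1 ≤ 1
  b_2=1 ≤ 2
  b_3=3 ≤ 3
All bounds hold ⇒ YES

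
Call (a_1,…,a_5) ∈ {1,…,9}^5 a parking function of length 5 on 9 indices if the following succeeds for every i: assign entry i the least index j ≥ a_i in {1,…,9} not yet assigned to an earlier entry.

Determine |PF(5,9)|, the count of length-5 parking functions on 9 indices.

#PF = 5·10^4 = 5×10000 = 50000 (Pollak)
Example (2,2,5,2,9) → sorted (2,2,2,5,9): b_i ≤ 4+i ∀i, a PF.

50000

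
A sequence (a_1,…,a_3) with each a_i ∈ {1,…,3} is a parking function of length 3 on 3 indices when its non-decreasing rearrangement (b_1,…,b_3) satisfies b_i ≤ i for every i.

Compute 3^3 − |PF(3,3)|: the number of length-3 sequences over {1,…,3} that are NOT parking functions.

|PF(3,3)| = (4−3)·4^(3−1) = 1×16 = 16
E.g. (3,3,1) → sorted (1,3,3): b_2=3>2, not a PF.
So 27 − 16 = 11 fail.

11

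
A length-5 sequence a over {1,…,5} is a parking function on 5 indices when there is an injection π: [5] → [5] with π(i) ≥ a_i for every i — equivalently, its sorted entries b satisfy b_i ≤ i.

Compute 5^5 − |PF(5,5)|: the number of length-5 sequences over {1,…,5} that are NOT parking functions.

Count = (5−5+1)·(5+1)^(5−1) = 1×1296 = 1296 (Konheim–Weiss)
Check (2,5,5,5,2) → sorted (2,2,5,5,5): b_1=2>1, not a PF.
Total 3125; non-PF = 3125−1296 = 1829

1829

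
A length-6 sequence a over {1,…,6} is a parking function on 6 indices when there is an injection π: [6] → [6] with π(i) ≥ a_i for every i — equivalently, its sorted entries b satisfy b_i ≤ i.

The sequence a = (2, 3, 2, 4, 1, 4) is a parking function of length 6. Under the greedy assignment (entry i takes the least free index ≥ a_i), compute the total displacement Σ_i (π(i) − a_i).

5

Σπ = 6·7/2 = 21 (π permutes [6]); Σa = 2+3+2+4+1+4 = 16; disp = 21−16 = 5.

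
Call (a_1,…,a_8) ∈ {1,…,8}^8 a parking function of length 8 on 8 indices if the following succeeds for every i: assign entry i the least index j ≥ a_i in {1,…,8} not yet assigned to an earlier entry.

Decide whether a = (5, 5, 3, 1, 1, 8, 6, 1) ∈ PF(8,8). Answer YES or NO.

Sorted: b = (1, 1, 1, 3, 5, 5, 6, 8).
  b_1=1 ≤ 1
  b_2=1 ≤ 2
  b_3=1 ≤ 3
  b_4=3 ≤ 4
  b_5=5 ≤ 5
  b_6=5 ≤ 6
  b_7=6 ≤ 7
  b_8=8 ≤ 8
All bounds hold ⇒ YES

YES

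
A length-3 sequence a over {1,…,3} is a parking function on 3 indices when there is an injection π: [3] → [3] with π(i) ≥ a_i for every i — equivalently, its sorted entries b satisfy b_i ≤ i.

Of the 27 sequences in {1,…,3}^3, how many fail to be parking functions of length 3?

11

#PF = (3+1−3)·(3+1)^{3−1} = 1·16 = 16 [KW]
One tuple (3,3,3) → sorted (3,3,3): b_1=3>1, not a PF.
3^3 − 16 = 27 − 16 = 11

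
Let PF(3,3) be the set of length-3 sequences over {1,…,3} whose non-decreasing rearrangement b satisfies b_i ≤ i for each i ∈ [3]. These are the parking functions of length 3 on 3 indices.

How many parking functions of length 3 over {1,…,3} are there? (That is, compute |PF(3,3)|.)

#PF = (3+1−3)·(3+1)^{3−1} = 1·16 = 16 (Pollak)
Check (1,2,3) → sorted (1,2,3): b_i ≤ i ∀i, a PF.

16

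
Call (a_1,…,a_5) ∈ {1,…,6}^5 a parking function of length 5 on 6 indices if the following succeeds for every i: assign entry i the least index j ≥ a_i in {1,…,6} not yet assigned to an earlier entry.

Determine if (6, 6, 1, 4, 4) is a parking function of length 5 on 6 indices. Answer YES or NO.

NO

Sorted: b = (1, 4, 4, 6, 6).
  b_1=1 ≤ 2
  b_2=4 > 3
  fails at i=2 ⇒ NO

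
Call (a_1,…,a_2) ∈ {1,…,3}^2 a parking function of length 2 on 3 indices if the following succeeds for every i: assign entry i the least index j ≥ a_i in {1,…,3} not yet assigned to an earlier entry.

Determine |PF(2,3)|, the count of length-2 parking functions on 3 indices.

8

#PF = (3−2+1)·(3+1)^(2−1) = 2 · 4 = 8 (Pollak)
One tuple (1,1) → sorted (1,1): b_i ≤ 1+i ∀i, a PF.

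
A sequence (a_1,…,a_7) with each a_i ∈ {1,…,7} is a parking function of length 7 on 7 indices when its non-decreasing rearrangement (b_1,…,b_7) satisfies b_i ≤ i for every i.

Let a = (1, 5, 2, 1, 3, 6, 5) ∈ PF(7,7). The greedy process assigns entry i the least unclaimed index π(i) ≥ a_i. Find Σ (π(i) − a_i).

Σπ(i) = 1+…+7 = 28; Σa = 1+5+2+1+3+6+5 = 23; disp = 28−23 = 5.

5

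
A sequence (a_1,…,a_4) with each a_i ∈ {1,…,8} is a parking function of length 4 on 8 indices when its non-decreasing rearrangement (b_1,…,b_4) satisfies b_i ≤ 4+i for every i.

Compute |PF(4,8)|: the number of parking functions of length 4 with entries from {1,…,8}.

#PF = 5·9^3 = 5 · 729 = 3645 (Konheim–Weiss)
E.g. (2,1,8,4) → sorted (1,2,4,8): b_i ≤ 4+i ∀i, a PF.

3645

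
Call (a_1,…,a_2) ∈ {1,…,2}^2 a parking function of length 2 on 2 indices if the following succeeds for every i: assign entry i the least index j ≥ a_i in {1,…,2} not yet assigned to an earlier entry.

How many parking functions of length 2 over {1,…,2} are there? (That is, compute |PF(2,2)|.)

|PF(2,2)| = (2−2+1)·(2+1)^(2−1) = 1·3 = 3 (Konheim–Weiss)
One tuple (1,1) → sorted (1,1): b_i ≤ i ∀i, a PF.

3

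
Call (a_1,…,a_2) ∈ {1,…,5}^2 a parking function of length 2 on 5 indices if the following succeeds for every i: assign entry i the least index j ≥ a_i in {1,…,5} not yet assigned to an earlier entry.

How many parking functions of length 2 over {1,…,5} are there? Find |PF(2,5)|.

24

|PF| = (5−2+1)·(5+1)^(2−1) = 4·6 = 24 (Konheim–Weiss)
E.g. (3,1) → sorted (1,3): b_i ≤ 3+i ∀i, a PF.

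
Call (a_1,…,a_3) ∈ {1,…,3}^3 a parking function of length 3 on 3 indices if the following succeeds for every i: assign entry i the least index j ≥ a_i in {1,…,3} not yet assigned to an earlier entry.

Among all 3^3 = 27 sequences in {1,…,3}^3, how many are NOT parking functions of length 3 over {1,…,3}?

|PF(3,3)| = 1·4^2 = 1×16 = 16
One tuple (3,1,3) → sorted (1,3,3): b_2=3>2, not a PF.
Total 27; non-PF = 27−16 = 11

11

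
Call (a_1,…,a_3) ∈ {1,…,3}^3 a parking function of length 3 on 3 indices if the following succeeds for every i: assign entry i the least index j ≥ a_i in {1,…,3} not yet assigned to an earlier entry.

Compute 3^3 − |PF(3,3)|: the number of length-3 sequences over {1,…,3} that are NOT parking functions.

Count = (3−3+1)·(3+1)^(3−1) = 1 · 16 = 16 (Konheim–Weiss)
One tuple (3,3,3) → sorted (3,3,3): b_1=3>1, not a PF.
So 27 − 16 = 11 fail.

11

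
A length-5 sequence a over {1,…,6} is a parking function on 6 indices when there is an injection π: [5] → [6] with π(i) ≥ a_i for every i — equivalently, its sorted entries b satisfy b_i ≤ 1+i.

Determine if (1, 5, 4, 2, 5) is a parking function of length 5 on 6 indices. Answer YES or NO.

Sorted: b = (1, 2, 4, 5, 5).
  b_1=1 ≤ 2
  b_2=2 ≤ 3
  b_3=4 ≤ 4
  b_4=5 ≤ 5
  b_5=5 ≤ 6
All bounds hold ⇒ YES

YES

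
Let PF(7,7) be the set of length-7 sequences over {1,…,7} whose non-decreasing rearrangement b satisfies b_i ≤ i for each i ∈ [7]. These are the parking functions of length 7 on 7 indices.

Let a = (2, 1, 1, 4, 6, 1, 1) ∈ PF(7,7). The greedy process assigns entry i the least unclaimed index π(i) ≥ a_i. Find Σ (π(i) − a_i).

Σπ(i) = 1+…+7 = 28; Σa = 2+1+1+4+6+1+1 = 16; disp = 28−16 = 12.

12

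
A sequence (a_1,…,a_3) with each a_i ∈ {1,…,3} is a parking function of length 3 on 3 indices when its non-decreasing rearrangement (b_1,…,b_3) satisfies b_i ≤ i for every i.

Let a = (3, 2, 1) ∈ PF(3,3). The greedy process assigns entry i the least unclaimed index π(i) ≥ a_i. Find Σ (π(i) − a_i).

0

Σπ = 6 ({1..3} each once); Σa = 3+2+1 = 6; disp = 6−6 = 0.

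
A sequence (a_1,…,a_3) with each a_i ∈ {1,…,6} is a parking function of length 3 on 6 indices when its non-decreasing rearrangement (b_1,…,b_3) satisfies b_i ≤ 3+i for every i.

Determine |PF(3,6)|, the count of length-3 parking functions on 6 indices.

196

#PF = 4·7^2 = 4×49 = 196 [KW]
One tuple (6,2,4) → sorted (2,4,6): b_i ≤ 3+i ∀i, a PF.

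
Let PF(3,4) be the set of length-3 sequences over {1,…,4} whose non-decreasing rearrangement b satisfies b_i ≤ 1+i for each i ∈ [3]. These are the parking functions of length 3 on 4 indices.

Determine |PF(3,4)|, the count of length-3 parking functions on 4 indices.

|PF| = (5−3)·5^(3−1) = 2 · 25 = 50
One tuple (1,4,2) → sorted (1,2,4): b_i ≤ 1+i ∀i, a PF.

50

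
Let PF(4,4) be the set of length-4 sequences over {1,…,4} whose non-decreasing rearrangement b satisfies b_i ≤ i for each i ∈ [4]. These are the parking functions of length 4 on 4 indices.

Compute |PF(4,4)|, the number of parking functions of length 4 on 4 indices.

125

|PF| = 1·5^3 = 1·125 = 125 [KW]
Check (4,1,2,2) → sorted (1,2,2,4): b_i ≤ i ∀i, a PF.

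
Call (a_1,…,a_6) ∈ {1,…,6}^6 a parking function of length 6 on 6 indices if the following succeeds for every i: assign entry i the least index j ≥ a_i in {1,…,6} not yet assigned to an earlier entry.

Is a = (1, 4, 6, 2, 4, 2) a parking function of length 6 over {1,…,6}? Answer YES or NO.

YES

Rearranged: b = (1, 2, 2, 4, 4, 6).
  b_1=1 ≤ 1
  b_2=2 ≤ 2
  b_3=2 ≤ 3
  b_4=4 ≤ 4
  b_5=4 ≤ 5
  b_6=6 ≤ 6
All bounds hold ⇒ YES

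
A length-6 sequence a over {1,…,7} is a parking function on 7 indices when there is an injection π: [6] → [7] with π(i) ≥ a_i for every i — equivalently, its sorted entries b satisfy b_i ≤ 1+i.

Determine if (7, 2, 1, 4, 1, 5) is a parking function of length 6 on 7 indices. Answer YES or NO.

YES

Sorted: b = (1, 1, 2, 4, 5, 7).
  b_1=1 ≤ 2
  b_2=1 ≤ 3
  b_3=2 ≤ 4
  b_4=4 ≤ 5
  b_5=5 ≤ 6
  b_6=7 ≤ 7
All bounds hold ⇒ YES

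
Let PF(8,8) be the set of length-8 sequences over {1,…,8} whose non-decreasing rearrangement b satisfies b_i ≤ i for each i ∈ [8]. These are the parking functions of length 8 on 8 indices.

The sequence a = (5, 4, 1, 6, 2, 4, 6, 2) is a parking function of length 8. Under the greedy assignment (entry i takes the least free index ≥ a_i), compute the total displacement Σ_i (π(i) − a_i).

6

Σπ(i) = 1+…+8 = 36; Σa = 5+4+1+6+2+4+6+2 = 30; disp = 36−30 = 6.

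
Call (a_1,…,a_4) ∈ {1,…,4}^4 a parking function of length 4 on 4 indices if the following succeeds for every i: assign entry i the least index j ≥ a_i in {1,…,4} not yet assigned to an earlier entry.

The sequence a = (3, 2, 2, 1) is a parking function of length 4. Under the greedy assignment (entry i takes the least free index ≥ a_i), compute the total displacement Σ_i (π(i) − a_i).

Σπ(i) = 1+…+4 = 10; Σa = 3+2+2+1 = 8; disp = 10−8 = 2.

2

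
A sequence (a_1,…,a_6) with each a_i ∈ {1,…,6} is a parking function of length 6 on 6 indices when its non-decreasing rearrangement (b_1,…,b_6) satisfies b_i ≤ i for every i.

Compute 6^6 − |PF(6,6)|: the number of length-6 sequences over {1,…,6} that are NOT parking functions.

Count = 1·7^5 = 1×16807 = 16807 [KW]
E.g. (5,5,5,6,3,4) → sorted (3,4,5,5,5,6): b_1=3>1, not a PF.
So 46656 − 16807 = 29849 fail.

29849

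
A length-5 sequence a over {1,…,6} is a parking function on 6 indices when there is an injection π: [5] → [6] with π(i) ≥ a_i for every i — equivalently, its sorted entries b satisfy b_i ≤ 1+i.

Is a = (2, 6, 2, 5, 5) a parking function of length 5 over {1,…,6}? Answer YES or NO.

Order a: b = (2, 2, 5, 5, 6).
  b_1=2 ≤ 2
  b_2=2 ≤ 3
  b_3=5 > 4
  fails at i=3 ⇒ NO

NO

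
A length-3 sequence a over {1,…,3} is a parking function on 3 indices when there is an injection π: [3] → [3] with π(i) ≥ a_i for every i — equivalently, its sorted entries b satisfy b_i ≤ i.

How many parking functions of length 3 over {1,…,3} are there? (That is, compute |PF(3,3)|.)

16

Count = (3−3+1)·(3+1)^(3−1) = 1×16 = 16 (Pollak)
One tuple (2,1,2) → sorted (1,2,2): b_i ≤ i ∀i, a PF.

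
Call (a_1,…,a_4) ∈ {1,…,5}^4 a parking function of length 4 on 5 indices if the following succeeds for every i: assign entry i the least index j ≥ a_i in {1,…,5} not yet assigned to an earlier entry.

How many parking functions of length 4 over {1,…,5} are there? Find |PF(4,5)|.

432

#PF = (6−4)·6^(4−1) = 2 · 216 = 432 [KW]
One tuple (3,2,3,3) → sorted (2,3,3,3): b_i ≤ 1+i ∀i, a PF.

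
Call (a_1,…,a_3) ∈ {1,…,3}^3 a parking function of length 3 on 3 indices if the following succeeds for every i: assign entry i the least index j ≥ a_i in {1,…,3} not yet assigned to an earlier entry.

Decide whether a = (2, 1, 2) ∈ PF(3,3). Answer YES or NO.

Rearranged: b = (1, 2, 2).
  b_1=1 ≤ 1
  b_2=2 ≤ 2
  b_3=2 ≤ 3
All bounds hold ⇒ YES

YES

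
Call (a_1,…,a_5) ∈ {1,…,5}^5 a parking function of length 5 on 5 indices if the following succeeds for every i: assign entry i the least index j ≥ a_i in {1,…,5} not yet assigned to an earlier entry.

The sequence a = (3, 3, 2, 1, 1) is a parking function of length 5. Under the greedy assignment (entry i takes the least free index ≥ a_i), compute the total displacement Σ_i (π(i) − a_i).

Σπ = 5·6/2 = 15 (π permutes [5]); Σa = 3+3+2+1+1 = 10; disp = 15−10 = 5.

5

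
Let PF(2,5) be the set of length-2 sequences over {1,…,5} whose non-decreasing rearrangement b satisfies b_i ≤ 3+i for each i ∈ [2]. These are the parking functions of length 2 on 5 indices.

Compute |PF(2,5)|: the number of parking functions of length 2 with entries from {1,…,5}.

|PF(2,5)| = (5−2+1)·(5+1)^(2−1) = 4 · 6 = 24 (Konheim–Weiss)
Check (4,3) → sorted (3,4): b_i ≤ 3+i ∀i, a PF.

24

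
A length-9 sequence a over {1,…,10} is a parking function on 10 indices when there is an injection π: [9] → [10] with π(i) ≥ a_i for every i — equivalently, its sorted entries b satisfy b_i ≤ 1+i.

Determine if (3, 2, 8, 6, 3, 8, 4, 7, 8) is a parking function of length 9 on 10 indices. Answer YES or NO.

Rearranged: b = (2, 3, 3, 4, 6, 7, 8, 8, 8).
  b_1=2 ≤ 2
  b_2=3 ≤ 3
  b_3=3 ≤ 4
  b_4=4 ≤ 5
  b_5=6 ≤ 6
  b_6=7 ≤ 7
  b_7=8 ≤ 8
  b_8=8 ≤ 9
  b_9=8 ≤ 10
All bounds hold ⇒ YES

YES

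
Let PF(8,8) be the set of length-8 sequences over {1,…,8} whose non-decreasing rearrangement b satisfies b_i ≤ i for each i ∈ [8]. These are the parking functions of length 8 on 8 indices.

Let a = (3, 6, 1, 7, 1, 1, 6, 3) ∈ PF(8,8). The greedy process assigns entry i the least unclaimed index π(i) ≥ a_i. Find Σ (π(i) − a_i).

8

Σπ(i) = 1+…+8 = 36; Σa = 3+6+1+7+1+1+6+3 = 28; disp = 36−28 = 8.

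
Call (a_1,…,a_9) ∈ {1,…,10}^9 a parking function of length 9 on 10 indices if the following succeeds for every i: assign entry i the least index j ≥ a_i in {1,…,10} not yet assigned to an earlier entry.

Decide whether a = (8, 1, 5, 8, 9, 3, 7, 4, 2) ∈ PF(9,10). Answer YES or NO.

Sorted: b = (1, 2, 3, 4, 5, 7, 8, 8, 9).
  b_1=1 ≤ 2
  b_2=2 ≤ 3
  b_3=3 ≤ 4
  b_4=4 ≤ 5
  b_5=5 ≤ 6
  b_6=7 ≤ 7
  b_7=8 ≤ 8
  b_8=8 ≤ 9
  b_9=9 ≤ 10
All bounds hold ⇒ YES

YES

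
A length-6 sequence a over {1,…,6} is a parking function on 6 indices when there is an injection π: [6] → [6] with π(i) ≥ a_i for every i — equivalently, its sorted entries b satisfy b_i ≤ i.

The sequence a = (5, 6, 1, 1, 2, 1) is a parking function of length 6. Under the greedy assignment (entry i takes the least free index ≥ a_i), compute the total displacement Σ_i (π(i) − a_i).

Σπ = 21 ({1..6} each once); Σa = 5+6+1+1+2+1 = 16; disp = 21−16 = 5.

5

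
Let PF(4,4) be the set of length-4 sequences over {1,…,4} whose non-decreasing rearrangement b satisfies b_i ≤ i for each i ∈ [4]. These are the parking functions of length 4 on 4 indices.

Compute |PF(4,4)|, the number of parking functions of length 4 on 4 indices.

|PF| = (4+1−4)·(4+1)^{4−1} = 1·125 = 125 [KW]
Check (2,3,1,1) → sorted (1,1,2,3): b_i ≤ i ∀i, a PF.

125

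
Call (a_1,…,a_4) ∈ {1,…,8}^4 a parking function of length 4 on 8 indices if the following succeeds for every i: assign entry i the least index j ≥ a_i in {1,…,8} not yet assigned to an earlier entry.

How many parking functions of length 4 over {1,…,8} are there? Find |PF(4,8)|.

#PF = (8+1−4)·(8+1)^{4−1} = 5×729 = 3645 (Pollak)
Example (3,6,2,8) → sorted (2,3,6,8): b_i ≤ 4+i ∀i, a PF.

3645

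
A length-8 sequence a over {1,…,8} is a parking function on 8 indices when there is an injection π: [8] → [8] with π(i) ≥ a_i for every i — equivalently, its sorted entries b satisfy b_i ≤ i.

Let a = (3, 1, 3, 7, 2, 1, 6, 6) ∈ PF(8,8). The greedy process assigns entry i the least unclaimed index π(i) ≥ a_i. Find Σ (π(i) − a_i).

7

Σπ = 36 ({1..8} each once); Σa = 3+1+3+7+2+1+6+6 = 29; disp = 36−29 = 7.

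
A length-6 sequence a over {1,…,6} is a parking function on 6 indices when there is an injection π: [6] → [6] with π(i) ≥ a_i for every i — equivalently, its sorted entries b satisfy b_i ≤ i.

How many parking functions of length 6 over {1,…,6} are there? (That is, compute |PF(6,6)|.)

#PF = (6+1−6)·(6+1)^{6−1} = 1·16807 = 16807
Example (1,3,4,4,4,1) → sorted (1,1,3,4,4,4): b_i ≤ i ∀i, a PF.

16807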